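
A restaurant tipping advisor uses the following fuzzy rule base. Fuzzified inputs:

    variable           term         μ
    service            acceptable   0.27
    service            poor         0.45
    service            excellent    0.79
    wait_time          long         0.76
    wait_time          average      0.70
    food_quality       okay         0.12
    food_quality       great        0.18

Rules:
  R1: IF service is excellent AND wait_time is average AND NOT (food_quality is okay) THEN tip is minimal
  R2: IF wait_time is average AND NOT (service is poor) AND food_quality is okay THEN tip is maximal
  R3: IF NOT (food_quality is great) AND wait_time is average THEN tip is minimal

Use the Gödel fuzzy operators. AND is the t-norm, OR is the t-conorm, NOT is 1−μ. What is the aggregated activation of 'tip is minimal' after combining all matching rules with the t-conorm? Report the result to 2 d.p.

0.70

R1: excellent=0.79, average=0.70, ¬okay=1−0.12=0.88; AND[min(a, b)] → w = 0.70
R2: average=0.70, ¬poor=1−0.45=0.55, okay=0.12; AND[min(a, b)] → w = 0.12
R3: ¬great=1−0.18=0.82, average=0.70; AND[min(a, b)] → w = 0.70
Rules with consequent 'minimal': {R1, R3} → strengths 0.70, 0.70
Aggregate via t-conorm [max(a, b)]: 0.70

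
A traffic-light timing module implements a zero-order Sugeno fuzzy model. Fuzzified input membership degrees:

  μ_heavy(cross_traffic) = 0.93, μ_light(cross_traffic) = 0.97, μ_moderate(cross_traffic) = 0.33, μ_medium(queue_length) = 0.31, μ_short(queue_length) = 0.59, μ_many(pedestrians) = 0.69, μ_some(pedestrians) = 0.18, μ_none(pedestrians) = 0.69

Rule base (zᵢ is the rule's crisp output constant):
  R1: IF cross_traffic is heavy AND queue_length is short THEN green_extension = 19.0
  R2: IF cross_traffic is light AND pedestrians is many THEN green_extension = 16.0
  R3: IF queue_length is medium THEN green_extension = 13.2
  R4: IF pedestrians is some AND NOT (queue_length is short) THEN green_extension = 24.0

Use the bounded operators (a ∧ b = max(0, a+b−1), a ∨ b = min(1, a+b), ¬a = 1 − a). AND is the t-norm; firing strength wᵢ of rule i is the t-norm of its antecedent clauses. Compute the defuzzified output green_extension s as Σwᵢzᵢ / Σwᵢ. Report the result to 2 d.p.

16.46

R1 (z=19.0): heavy=0.93, short=0.59; AND[max(0, a+b−1)] → w = 0.52
R2 (z=16.0): light=0.97, many=0.69; AND[max(0, a+b−1)] → w = 0.66
R3 (z=13.2): medium=0.31 → w = 0.31
R4 (z=24.0): some=0.18, ¬short=1−0.59=0.41; AND[max(0, a+b−1)] → w = 0.00
Weighted average = (0.52·19.0 + 0.66·16.0 + 0.31·13.2 + 0.00·24.0) / (0.52 + 0.66 + 0.31 + 0.00)
  = 24.5320 / 1.4900 = 16.46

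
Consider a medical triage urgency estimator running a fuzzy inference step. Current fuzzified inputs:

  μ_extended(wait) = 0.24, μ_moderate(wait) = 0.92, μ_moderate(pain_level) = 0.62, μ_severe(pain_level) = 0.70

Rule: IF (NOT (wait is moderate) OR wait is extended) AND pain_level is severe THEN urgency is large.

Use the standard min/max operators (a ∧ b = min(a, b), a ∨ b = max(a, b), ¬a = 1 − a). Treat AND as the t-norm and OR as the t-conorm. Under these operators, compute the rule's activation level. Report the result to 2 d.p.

firing strength: (¬moderate=1−0.92=0.08 OR extended=0.24) = 0.24; AND[min(a, b)] with severe=0.70 → w = 0.24

0.24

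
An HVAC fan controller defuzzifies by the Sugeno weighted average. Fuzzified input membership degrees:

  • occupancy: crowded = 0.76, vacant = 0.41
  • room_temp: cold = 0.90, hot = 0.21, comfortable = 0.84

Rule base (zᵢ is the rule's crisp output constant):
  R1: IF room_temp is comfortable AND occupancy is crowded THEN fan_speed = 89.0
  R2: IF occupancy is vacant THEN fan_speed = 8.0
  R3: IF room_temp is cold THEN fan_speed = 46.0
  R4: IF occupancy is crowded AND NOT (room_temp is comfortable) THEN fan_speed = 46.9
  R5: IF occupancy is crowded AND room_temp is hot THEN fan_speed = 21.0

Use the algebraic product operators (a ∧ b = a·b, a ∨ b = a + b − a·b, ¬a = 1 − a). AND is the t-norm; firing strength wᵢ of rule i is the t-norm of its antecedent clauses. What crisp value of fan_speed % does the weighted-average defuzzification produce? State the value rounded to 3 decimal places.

R1 (z=89.0): comfortable=0.84, crowded=0.76; AND[a·b] → w = 0.6384
R2 (z=8.0): vacant=0.41 → w = 0.4100
R3 (z=46.0): cold=0.90 → w = 0.9000
R4 (z=46.9): crowded=0.76, ¬comfortable=1−0.84=0.16; AND[a·b] → w = 0.1216
R5 (z=21.0): crowded=0.76, hot=0.21; AND[a·b] → w = 0.1596
Weighted average = (0.6384·89.0 + 0.4100·8.0 + 0.9000·46.0 + 0.1216·46.9 + 0.1596·21.0) / (0.6384 + 0.4100 + 0.9000 + 0.1216 + 0.1596)
  = 110.5522 / 2.2296 = 49.584

49.584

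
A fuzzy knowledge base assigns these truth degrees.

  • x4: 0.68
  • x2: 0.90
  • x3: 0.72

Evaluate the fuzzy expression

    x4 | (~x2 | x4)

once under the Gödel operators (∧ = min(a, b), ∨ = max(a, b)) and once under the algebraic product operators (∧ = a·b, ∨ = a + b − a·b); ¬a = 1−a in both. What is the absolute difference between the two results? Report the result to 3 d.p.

Under Gödel:
  ~x2 = 1 − 0.90 = 0.10
  ~x2 | x4 = max(a, b) on (0.10, 0.68) = 0.68
  x4 | (~x2 | x4) = max(a, b) on (0.68, 0.68) = 0.68
  → value = 0.6800
Under algebraic product:
  ~x2 = 1 − 0.9000 = 0.1000
  ~x2 | x4 = a + b − a·b on (0.1000, 0.6800) = 0.7120
  x4 | (~x2 | x4) = a + b − a·b on (0.6800, 0.7120) = 0.9078
  → value = 0.9078
|0.6800 − 0.9078| = 0.228

0.228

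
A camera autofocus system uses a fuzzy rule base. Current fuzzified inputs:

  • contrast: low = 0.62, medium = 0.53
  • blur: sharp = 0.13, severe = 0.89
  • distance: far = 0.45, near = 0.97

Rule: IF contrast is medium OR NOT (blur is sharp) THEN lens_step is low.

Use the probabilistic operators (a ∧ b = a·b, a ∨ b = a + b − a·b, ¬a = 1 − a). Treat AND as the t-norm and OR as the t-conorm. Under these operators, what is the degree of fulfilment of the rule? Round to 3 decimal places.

0.939

firing strength: medium=0.53, ¬sharp=1−0.13=0.87; OR[a + b − a·b] → w = 0.9389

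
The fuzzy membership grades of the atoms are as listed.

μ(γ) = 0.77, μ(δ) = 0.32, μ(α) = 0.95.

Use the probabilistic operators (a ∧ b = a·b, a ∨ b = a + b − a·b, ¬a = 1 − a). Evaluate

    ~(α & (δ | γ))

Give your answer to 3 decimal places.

δ | γ = a + b − a·b on (0.3200, 0.7700) = 0.8436
α & (δ | γ) = a·b on (0.9500, 0.8436) = 0.8014
~(α & (δ | γ)) = 1 − 0.8014 = 0.1986

0.199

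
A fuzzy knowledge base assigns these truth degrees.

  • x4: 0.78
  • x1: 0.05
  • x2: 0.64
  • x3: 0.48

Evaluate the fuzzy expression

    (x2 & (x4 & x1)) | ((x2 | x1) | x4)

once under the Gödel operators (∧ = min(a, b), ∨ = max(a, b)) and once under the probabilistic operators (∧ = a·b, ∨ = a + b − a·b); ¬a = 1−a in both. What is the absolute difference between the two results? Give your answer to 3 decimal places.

Under Gödel:
  x4 & x1 = min(a, b) on (0.78, 0.05) = 0.05
  x2 & (x4 & x1) = min(a, b) on (0.64, 0.05) = 0.05
  x2 | x1 = max(a, b) on (0.64, 0.05) = 0.64
  (x2 | x1) | x4 = max(a, b) on (0.64, 0.78) = 0.78
  (x2 & (x4 & x1)) | ((x2 | x1) | x4) = max(a, b) on (0.05, 0.78) = 0.78
  → value = 0.7800
Under probabilistic:
  x4 & x1 = a·b on (0.7800, 0.0500) = 0.0390
  x2 & (x4 & x1) = a·b on (0.6400, 0.0390) = 0.0250
  x2 | x1 = a + b − a·b on (0.6400, 0.0500) = 0.6580
  (x2 | x1) | x4 = a + b − a·b on (0.6580, 0.7800) = 0.9248
  (x2 & (x4 & x1)) | ((x2 | x1) | x4) = a + b − a·b on (0.0250, 0.9248) = 0.9266
  → value = 0.9266
|0.7800 − 0.9266| = 0.147

0.147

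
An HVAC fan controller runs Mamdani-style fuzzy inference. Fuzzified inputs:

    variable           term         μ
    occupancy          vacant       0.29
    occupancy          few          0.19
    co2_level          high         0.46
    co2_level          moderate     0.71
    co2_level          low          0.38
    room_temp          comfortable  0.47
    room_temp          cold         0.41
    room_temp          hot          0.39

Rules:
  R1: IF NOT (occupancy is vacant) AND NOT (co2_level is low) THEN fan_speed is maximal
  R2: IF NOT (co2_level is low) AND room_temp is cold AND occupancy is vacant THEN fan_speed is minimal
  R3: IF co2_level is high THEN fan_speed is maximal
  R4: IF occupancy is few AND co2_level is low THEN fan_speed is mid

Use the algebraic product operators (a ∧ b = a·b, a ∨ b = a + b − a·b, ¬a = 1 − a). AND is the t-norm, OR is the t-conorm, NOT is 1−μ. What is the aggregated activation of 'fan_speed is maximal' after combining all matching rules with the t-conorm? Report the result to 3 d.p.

R1: ¬vacant=1−0.29=0.71, ¬low=1−0.38=0.62; AND[a·b] → w = 0.4402
R2: ¬low=1−0.38=0.62, cold=0.41, vacant=0.29; AND[a·b] → w = 0.0737
R3: high=0.46 → w = 0.4600
R4: few=0.19, low=0.38; AND[a·b] → w = 0.0722
Rules with consequent 'maximal': {R1, R3} → strengths 0.4402, 0.4600
Aggregate via t-conorm [a + b − a·b]: 0.6977

0.698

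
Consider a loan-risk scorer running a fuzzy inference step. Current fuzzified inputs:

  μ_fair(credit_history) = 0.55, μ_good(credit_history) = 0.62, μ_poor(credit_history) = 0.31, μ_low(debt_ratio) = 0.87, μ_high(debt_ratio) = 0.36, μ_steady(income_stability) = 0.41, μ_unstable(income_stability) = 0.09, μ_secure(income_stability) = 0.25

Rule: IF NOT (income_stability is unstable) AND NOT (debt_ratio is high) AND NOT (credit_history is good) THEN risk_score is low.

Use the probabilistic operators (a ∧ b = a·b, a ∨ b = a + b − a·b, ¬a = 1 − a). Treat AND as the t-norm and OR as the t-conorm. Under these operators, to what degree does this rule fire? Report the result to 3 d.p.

firing strength: ¬unstable=1−0.09=0.91, ¬high=1−0.36=0.64, ¬good=1−0.62=0.38; AND[a·b] → w = 0.2213

0.221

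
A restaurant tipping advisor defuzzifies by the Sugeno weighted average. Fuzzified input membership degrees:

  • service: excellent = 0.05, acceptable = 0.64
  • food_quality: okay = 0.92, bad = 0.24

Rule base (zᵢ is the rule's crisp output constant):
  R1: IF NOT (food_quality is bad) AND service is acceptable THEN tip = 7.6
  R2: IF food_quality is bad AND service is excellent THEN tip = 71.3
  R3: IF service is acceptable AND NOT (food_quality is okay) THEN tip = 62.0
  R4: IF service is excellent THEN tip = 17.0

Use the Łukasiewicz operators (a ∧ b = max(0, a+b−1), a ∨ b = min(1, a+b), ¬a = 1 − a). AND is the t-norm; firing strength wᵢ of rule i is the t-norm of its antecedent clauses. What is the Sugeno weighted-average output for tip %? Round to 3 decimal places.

8.644

R1 (z=7.6): ¬bad=1−0.24=0.76, acceptable=0.64; AND[max(0, a+b−1)] → w = 0.40
R2 (z=71.3): bad=0.24, excellent=0.05; AND[max(0, a+b−1)] → w = 0.00
R3 (z=62.0): acceptable=0.64, ¬okay=1−0.92=0.08; AND[max(0, a+b−1)] → w = 0.00
R4 (z=17.0): excellent=0.05 → w = 0.05
Weighted average = (0.40·7.6 + 0.00·71.3 + 0.00·62.0 + 0.05·17.0) / (0.40 + 0.00 + 0.00 + 0.05)
  = 3.8900 / 0.4500 = 8.644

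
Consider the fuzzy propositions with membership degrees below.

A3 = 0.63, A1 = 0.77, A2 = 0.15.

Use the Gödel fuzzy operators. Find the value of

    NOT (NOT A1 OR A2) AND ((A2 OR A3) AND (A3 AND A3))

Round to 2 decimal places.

0.63

NOT A1 = 1 − 0.77 = 0.23
NOT A1 OR A2 = max(a, b) on (0.23, 0.15) = 0.23
NOT (NOT A1 OR A2) = 1 − 0.23 = 0.77
A2 OR A3 = max(a, b) on (0.15, 0.63) = 0.63
A3 AND A3 = min(a, b) on (0.63, 0.63) = 0.63
(A2 OR A3) AND (A3 AND A3) = min(a, b) on (0.63, 0.63) = 0.63
NOT (NOT A1 OR A2) AND ((A2 OR A3) AND (A3 AND A3)) = min(a, b) on (0.77, 0.63) = 0.63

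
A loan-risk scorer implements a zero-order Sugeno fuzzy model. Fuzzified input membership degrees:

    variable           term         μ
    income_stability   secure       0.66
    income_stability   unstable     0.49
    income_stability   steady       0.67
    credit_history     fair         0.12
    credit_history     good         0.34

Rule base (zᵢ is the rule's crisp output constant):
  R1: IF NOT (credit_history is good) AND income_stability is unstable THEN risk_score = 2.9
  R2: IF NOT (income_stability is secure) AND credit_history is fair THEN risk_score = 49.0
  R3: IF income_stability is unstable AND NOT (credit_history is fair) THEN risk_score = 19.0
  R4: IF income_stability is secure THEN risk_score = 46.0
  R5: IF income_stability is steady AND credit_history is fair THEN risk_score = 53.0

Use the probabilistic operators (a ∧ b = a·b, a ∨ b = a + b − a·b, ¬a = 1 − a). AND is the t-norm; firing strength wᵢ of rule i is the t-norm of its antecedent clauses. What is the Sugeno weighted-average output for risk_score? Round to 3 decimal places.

R1 (z=2.9): ¬good=1−0.34=0.66, unstable=0.49; AND[a·b] → w = 0.3234
R2 (z=49.0): ¬secure=1−0.66=0.34, fair=0.12; AND[a·b] → w = 0.0408
R3 (z=19.0): unstable=0.49, ¬fair=1−0.12=0.88; AND[a·b] → w = 0.4312
R4 (z=46.0): secure=0.66 → w = 0.6600
R5 (z=53.0): steady=0.67, fair=0.12; AND[a·b] → w = 0.0804
Weighted average = (0.3234·2.9 + 0.0408·49.0 + 0.4312·19.0 + 0.6600·46.0 + 0.0804·53.0) / (0.3234 + 0.0408 + 0.4312 + 0.6600 + 0.0804)
  = 45.7511 / 1.5358 = 29.790

29.790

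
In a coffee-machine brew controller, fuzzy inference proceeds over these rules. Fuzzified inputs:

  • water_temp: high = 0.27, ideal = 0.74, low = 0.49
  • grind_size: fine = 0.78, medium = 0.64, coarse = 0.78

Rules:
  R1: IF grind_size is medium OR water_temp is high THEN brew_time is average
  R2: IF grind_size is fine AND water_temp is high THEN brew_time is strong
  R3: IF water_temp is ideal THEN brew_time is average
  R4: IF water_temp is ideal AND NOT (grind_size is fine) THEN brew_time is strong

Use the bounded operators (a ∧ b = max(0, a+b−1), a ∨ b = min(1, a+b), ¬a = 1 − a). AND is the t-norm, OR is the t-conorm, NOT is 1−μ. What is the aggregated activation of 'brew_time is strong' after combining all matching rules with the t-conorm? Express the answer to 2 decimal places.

R1: medium=0.64, high=0.27; OR[min(1, a+b)] → w = 0.91
R2: fine=0.78, high=0.27; AND[max(0, a+b−1)] → w = 0.05
R3: ideal=0.74 → w = 0.74
R4: ideal=0.74, ¬fine=1−0.78=0.22; AND[max(0, a+b−1)] → w = 0.00
Rules with consequent 'strong': {R2, R4} → strengths 0.05, 0.00
Aggregate via t-conorm [min(1, a+b)]: 0.05

0.05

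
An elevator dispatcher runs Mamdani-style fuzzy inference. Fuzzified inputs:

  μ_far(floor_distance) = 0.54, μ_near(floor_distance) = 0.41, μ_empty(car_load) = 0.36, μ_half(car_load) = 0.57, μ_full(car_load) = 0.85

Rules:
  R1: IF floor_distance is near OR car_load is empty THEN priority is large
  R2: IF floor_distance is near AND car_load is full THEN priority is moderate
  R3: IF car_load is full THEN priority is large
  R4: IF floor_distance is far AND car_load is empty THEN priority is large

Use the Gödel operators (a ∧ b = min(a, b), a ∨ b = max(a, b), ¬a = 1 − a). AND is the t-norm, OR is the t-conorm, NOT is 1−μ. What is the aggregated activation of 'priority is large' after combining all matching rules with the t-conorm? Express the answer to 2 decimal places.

R1: near=0.41, empty=0.36; OR[max(a, b)] → w = 0.41
R2: near=0.41, full=0.85; AND[min(a, b)] → w = 0.41
R3: full=0.85 → w = 0.85
R4: far=0.54, empty=0.36; AND[min(a, b)] → w = 0.36
Rules with consequent 'large': {R1, R3, R4} → strengths 0.41, 0.85, 0.36
Aggregate via t-conorm [max(a, b)]: 0.85

0.85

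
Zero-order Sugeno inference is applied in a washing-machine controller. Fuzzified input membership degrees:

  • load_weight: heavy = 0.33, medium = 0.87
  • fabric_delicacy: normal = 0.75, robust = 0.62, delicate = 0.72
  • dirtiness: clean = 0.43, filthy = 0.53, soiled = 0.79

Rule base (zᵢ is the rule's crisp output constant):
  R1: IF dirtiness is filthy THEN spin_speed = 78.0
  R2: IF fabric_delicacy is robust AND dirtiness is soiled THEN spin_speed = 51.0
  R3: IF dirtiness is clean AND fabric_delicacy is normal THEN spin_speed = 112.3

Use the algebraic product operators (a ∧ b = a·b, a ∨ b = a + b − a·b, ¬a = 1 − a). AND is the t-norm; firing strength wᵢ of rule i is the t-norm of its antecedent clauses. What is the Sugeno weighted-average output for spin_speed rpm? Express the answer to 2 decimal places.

R1 (z=78.0): filthy=0.53 → w = 0.5300
R2 (z=51.0): robust=0.62, soiled=0.79; AND[a·b] → w = 0.4898
R3 (z=112.3): clean=0.43, normal=0.75; AND[a·b] → w = 0.3225
Weighted average = (0.5300·78.0 + 0.4898·51.0 + 0.3225·112.3) / (0.5300 + 0.4898 + 0.3225)
  = 102.5366 / 1.3423 = 76.39

76.39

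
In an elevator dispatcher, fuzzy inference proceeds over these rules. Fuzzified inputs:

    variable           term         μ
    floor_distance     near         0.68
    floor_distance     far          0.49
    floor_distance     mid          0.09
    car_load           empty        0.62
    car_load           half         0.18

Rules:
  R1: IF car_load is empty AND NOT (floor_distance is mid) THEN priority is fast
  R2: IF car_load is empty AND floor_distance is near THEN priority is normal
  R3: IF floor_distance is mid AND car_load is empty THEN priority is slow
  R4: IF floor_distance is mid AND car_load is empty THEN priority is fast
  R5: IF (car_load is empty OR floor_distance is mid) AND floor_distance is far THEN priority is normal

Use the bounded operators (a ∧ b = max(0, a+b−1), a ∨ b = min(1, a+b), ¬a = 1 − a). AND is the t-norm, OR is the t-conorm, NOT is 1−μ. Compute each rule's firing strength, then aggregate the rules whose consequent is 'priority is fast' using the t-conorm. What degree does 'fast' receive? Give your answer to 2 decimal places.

0.53

R1: empty=0.62, ¬mid=1−0.09=0.91; AND[max(0, a+b−1)] → w = 0.53
R2: empty=0.62, near=0.68; AND[max(0, a+b−1)] → w = 0.30
R3: mid=0.09, empty=0.62; AND[max(0, a+b−1)] → w = 0.00
R4: mid=0.09, empty=0.62; AND[max(0, a+b−1)] → w = 0.00
R5: (empty=0.62 OR mid=0.09) = 0.71; AND[max(0, a+b−1)] with far=0.49 → w = 0.20
Rules with consequent 'fast': {R1, R4} → strengths 0.53, 0.00
Aggregate via t-conorm [min(1, a+b)]: 0.53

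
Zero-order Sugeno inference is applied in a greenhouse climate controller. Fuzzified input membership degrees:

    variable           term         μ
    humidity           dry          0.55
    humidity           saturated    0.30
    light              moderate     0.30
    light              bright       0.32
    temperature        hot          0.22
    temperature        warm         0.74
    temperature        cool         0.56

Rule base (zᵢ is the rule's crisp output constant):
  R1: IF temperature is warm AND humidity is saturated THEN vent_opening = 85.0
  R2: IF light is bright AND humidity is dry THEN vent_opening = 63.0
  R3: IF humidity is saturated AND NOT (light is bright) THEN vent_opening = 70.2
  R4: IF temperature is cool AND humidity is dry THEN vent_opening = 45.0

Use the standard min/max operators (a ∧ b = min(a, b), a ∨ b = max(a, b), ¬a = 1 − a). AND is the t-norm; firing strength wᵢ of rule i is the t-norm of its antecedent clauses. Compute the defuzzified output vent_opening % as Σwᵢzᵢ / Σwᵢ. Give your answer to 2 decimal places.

R1 (z=85.0): warm=0.74, saturated=0.30; AND[min(a, b)] → w = 0.30
R2 (z=63.0): bright=0.32, dry=0.55; AND[min(a, b)] → w = 0.32
R3 (z=70.2): saturated=0.30, ¬bright=1−0.32=0.68; AND[min(a, b)] → w = 0.30
R4 (z=45.0): cool=0.56, dry=0.55; AND[min(a, b)] → w = 0.55
Weighted average = (0.30·85.0 + 0.32·63.0 + 0.30·70.2 + 0.55·45.0) / (0.30 + 0.32 + 0.30 + 0.55)
  = 91.4700 / 1.4700 = 62.22

62.22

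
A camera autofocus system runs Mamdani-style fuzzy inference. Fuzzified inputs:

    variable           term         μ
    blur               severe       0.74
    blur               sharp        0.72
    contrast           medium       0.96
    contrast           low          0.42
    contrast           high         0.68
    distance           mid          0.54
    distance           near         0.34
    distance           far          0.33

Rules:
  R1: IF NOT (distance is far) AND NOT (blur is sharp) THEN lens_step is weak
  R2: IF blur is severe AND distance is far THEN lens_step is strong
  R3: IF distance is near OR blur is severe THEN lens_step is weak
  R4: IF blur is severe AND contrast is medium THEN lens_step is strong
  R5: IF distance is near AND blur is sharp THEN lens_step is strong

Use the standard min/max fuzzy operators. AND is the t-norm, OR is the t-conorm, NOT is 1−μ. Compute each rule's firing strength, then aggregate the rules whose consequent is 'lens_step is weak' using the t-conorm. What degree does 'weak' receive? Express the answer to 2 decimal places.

0.74

R1: ¬far=1−0.33=0.67, ¬sharp=1−0.72=0.28; AND[min(a, b)] → w = 0.28
R2: severe=0.74, far=0.33; AND[min(a, b)] → w = 0.33
R3: near=0.34, severe=0.74; OR[max(a, b)] → w = 0.74
R4: severe=0.74, medium=0.96; AND[min(a, b)] → w = 0.74
R5: near=0.34, sharp=0.72; AND[min(a, b)] → w = 0.34
Rules with consequent 'weak': {R1, R3} → strengths 0.28, 0.74
Aggregate via t-conorm [max(a, b)]: 0.74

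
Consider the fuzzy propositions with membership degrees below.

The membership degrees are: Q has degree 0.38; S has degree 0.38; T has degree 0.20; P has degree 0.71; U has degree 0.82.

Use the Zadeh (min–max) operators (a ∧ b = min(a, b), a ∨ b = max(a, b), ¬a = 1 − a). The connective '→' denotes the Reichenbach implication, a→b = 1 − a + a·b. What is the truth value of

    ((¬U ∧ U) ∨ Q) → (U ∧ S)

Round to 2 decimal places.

0.76

¬U = 1 − 0.82 = 0.18
¬U ∧ U = min(a, b) on (0.18, 0.82) = 0.18
(¬U ∧ U) ∨ Q = max(a, b) on (0.18, 0.38) = 0.38
U ∧ S = min(a, b) on (0.82, 0.38) = 0.38
((¬U ∧ U) ∨ Q) → (U ∧ S)  [Reichenbach: 1 − a + a·b] with a=0.38, b=0.38 → 0.76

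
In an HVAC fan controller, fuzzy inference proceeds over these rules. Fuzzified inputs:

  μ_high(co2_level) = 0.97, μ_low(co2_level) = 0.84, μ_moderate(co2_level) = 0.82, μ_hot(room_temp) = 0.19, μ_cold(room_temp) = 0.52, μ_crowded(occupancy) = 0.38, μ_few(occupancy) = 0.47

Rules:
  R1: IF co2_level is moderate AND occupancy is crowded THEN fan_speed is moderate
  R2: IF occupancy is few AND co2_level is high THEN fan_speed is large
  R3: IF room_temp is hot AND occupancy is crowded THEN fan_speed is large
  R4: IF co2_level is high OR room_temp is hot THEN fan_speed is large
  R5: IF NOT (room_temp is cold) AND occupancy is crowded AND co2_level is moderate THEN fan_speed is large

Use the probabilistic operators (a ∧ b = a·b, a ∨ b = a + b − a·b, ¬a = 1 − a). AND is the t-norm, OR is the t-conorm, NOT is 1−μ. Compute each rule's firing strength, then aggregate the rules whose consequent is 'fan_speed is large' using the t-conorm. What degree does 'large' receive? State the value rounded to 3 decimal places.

R1: moderate=0.82, crowded=0.38; AND[a·b] → w = 0.3116
R2: few=0.47, high=0.97; AND[a·b] → w = 0.4559
R3: hot=0.19, crowded=0.38; AND[a·b] → w = 0.0722
R4: high=0.97, hot=0.19; OR[a + b − a·b] → w = 0.9757
R5: ¬cold=1−0.52=0.48, crowded=0.38, moderate=0.82; AND[a·b] → w = 0.1496
Rules with consequent 'large': {R2, R3, R4, R5} → strengths 0.4559, 0.0722, 0.9757, 0.1496
Aggregate via t-conorm [a + b − a·b]: 0.9896

0.990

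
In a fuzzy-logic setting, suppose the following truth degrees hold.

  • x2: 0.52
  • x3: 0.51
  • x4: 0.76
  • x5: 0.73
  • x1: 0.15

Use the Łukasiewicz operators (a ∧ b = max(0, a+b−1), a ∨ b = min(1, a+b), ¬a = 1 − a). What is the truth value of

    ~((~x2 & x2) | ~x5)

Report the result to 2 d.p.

~x2 = 1 − 0.52 = 0.48
~x2 & x2 = max(0, a+b−1) on (0.48, 0.52) = 0.00
~x5 = 1 − 0.73 = 0.27
(~x2 & x2) | ~x5 = min(1, a+b) on (0.00, 0.27) = 0.27
~((~x2 & x2) | ~x5) = 1 − 0.27 = 0.73

0.73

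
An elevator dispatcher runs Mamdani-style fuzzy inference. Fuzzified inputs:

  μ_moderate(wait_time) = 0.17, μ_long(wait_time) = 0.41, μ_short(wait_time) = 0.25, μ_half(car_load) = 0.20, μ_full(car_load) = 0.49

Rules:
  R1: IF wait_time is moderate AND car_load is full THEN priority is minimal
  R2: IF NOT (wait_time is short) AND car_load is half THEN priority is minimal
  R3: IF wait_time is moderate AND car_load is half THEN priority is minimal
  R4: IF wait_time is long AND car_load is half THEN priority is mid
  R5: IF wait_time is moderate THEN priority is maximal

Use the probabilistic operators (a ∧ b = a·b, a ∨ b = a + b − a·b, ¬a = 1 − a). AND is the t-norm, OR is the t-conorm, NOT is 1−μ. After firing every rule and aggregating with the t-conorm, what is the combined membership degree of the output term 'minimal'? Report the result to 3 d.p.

0.247

R1: moderate=0.17, full=0.49; AND[a·b] → w = 0.0833
R2: ¬short=1−0.25=0.75, half=0.20; AND[a·b] → w = 0.1500
R3: moderate=0.17, half=0.20; AND[a·b] → w = 0.0340
R4: long=0.41, half=0.20; AND[a·b] → w = 0.0820
R5: moderate=0.17 → w = 0.1700
Rules with consequent 'minimal': {R1, R2, R3} → strengths 0.0833, 0.1500, 0.0340
Aggregate via t-conorm [a + b − a·b]: 0.2473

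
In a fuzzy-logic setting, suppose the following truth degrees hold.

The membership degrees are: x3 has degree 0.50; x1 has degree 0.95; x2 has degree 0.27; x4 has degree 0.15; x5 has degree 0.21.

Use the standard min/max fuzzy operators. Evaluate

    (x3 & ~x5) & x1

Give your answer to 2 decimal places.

~x5 = 1 − 0.21 = 0.79
x3 & ~x5 = min(a, b) on (0.50, 0.79) = 0.50
(x3 & ~x5) & x1 = min(a, b) on (0.50, 0.95) = 0.50

0.50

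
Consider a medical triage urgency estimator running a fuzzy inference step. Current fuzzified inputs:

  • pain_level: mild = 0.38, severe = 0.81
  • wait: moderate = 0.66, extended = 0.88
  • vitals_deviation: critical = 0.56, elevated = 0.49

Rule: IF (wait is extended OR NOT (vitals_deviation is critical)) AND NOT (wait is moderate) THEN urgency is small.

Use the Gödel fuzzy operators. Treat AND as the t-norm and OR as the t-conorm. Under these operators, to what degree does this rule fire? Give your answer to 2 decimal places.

0.34

firing strength: (extended=0.88 OR ¬critical=1−0.56=0.44) = 0.88; AND[min(a, b)] with ¬moderate=1−0.66=0.34 → w = 0.34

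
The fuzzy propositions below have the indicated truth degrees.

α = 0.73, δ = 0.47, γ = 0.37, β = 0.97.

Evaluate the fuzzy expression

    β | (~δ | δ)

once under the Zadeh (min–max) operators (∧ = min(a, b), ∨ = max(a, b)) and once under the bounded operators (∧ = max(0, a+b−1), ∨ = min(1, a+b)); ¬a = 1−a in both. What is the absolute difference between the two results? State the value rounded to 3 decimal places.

Under Zadeh (min–max):
  ~δ = 1 − 0.47 = 0.53
  ~δ | δ = max(a, b) on (0.53, 0.47) = 0.53
  β | (~δ | δ) = max(a, b) on (0.97, 0.53) = 0.97
  → value = 0.9700
Under bounded:
  ~δ = 1 − 0.47 = 0.53
  ~δ | δ = min(1, a+b) on (0.53, 0.47) = 1.00
  β | (~δ | δ) = min(1, a+b) on (0.97, 1.00) = 1.00
  → value = 1.0000
|0.9700 − 1.0000| = 0.030

0.030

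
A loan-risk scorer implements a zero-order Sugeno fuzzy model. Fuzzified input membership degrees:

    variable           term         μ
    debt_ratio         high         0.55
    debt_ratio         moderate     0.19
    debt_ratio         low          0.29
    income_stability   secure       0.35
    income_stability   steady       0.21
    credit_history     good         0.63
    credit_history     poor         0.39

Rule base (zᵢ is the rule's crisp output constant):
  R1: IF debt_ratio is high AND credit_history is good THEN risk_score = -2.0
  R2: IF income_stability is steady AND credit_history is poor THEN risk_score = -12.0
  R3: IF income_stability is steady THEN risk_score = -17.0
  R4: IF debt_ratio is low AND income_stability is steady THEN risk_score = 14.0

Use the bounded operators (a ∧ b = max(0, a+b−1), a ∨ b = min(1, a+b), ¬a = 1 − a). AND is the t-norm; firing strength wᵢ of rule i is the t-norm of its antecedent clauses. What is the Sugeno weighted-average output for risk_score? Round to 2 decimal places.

-10.08

R1 (z=-2.0): high=0.55, good=0.63; AND[max(0, a+b−1)] → w = 0.18
R2 (z=-12.0): steady=0.21, poor=0.39; AND[max(0, a+b−1)] → w = 0.00
R3 (z=-17.0): steady=0.21 → w = 0.21
R4 (z=14.0): low=0.29, steady=0.21; AND[max(0, a+b−1)] → w = 0.00
Weighted average = (0.18·-2.0 + 0.00·-12.0 + 0.21·-17.0 + 0.00·14.0) / (0.18 + 0.00 + 0.21 + 0.00)
  = -3.9300 / 0.3900 = -10.08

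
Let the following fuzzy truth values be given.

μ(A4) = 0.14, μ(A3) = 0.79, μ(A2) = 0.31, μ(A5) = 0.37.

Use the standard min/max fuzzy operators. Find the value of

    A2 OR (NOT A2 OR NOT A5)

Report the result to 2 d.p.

0.69

NOT A2 = 1 − 0.31 = 0.69
NOT A5 = 1 − 0.37 = 0.63
NOT A2 OR NOT A5 = max(a, b) on (0.69, 0.63) = 0.69
A2 OR (NOT A2 OR NOT A5) = max(a, b) on (0.31, 0.69) = 0.69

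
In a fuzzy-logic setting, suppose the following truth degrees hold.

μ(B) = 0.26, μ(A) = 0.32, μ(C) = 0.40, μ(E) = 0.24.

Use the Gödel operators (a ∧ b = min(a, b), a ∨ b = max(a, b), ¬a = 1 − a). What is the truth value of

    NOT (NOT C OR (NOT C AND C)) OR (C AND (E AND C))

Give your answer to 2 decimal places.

0.40

NOT C = 1 − 0.40 = 0.60
NOT C = 1 − 0.40 = 0.60
NOT C AND C = min(a, b) on (0.60, 0.40) = 0.40
NOT C OR (NOT C AND C) = max(a, b) on (0.60, 0.40) = 0.60
NOT (NOT C OR (NOT C AND C)) = 1 − 0.60 = 0.40
E AND C = min(a, b) on (0.24, 0.40) = 0.24
C AND (E AND C) = min(a, b) on (0.40, 0.24) = 0.24
NOT (NOT C OR (NOT C AND C)) OR (C AND (E AND C)) = max(a, b) on (0.40, 0.24) = 0.40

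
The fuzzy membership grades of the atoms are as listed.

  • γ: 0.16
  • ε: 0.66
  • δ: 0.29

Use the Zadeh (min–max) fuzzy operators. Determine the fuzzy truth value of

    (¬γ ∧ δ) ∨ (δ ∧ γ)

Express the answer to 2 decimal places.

¬γ = 1 − 0.16 = 0.84
¬γ ∧ δ = min(a, b) on (0.84, 0.29) = 0.29
δ ∧ γ = min(a, b) on (0.29, 0.16) = 0.16
(¬γ ∧ δ) ∨ (δ ∧ γ) = max(a, b) on (0.29, 0.16) = 0.29

0.29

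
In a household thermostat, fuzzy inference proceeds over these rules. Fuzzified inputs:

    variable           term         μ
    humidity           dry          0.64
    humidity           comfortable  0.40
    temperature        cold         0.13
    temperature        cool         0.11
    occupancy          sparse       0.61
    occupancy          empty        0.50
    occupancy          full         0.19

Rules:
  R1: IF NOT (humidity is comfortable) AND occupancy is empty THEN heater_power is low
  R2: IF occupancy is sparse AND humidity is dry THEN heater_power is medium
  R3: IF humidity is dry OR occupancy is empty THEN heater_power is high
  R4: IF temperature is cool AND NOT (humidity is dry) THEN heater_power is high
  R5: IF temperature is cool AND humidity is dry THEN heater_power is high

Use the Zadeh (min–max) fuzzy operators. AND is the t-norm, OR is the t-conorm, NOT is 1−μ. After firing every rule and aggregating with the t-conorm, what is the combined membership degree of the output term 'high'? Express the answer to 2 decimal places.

R1: ¬comfortable=1−0.40=0.60, empty=0.50; AND[min(a, b)] → w = 0.50
R2: sparse=0.61, dry=0.64; AND[min(a, b)] → w = 0.61
R3: dry=0.64, empty=0.50; OR[max(a, b)] → w = 0.64
R4: cool=0.11, ¬dry=1−0.64=0.36; AND[min(a, b)] → w = 0.11
R5: cool=0.11, dry=0.64; AND[min(a, b)] → w = 0.11
Rules with consequent 'high': {R3, R4, R5} → strengths 0.64, 0.11, 0.11
Aggregate via t-conorm [max(a, b)]: 0.64

0.64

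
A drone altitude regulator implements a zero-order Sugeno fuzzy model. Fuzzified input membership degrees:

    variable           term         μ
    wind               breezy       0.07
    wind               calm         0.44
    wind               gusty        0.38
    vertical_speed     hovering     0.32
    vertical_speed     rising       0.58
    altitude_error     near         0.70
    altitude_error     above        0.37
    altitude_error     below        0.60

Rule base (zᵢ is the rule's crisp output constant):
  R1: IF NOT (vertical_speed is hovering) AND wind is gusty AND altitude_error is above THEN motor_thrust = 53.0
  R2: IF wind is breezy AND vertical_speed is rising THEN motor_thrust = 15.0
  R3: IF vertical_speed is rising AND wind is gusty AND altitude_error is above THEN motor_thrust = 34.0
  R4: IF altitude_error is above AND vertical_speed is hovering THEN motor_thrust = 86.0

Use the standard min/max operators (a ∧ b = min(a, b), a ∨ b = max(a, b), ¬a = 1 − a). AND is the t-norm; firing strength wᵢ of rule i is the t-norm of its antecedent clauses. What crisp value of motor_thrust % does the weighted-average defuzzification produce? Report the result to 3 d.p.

R1 (z=53.0): ¬hovering=1−0.32=0.68, gusty=0.38, above=0.37; AND[min(a, b)] → w = 0.37
R2 (z=15.0): breezy=0.07, rising=0.58; AND[min(a, b)] → w = 0.07
R3 (z=34.0): rising=0.58, gusty=0.38, above=0.37; AND[min(a, b)] → w = 0.37
R4 (z=86.0): above=0.37, hovering=0.32; AND[min(a, b)] → w = 0.32
Weighted average = (0.37·53.0 + 0.07·15.0 + 0.37·34.0 + 0.32·86.0) / (0.37 + 0.07 + 0.37 + 0.32)
  = 60.7600 / 1.1300 = 53.770

53.770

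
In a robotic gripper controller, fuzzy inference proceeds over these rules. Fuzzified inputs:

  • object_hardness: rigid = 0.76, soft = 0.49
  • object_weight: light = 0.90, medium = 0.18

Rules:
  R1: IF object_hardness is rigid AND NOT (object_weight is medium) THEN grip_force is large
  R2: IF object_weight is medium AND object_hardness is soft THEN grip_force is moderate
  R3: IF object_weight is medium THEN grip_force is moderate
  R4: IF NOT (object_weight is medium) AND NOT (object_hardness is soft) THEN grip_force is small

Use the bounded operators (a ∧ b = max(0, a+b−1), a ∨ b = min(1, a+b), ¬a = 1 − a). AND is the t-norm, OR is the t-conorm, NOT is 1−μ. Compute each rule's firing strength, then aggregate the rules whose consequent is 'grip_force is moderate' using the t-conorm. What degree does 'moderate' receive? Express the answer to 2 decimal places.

0.18

R1: rigid=0.76, ¬medium=1−0.18=0.82; AND[max(0, a+b−1)] → w = 0.58
R2: medium=0.18, soft=0.49; AND[max(0, a+b−1)] → w = 0.00
R3: medium=0.18 → w = 0.18
R4: ¬medium=1−0.18=0.82, ¬soft=1−0.49=0.51; AND[max(0, a+b−1)] → w = 0.33
Rules with consequent 'moderate': {R2, R3} → strengths 0.00, 0.18
Aggregate via t-conorm [min(1, a+b)]: 0.18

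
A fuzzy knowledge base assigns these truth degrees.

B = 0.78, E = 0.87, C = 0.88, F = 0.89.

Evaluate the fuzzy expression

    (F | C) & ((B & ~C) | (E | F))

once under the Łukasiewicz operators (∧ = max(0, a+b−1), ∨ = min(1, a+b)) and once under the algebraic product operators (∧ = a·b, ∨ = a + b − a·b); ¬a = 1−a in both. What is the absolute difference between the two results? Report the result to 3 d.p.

Under Łukasiewicz:
  F | C = min(1, a+b) on (0.89, 0.88) = 1.00
  ~C = 1 − 0.88 = 0.12
  B & ~C = max(0, a+b−1) on (0.78, 0.12) = 0.00
  E | F = min(1, a+b) on (0.87, 0.89) = 1.00
  (B & ~C) | (E | F) = min(1, a+b) on (0.00, 1.00) = 1.00
  (F | C) & ((B & ~C) | (E | F)) = max(0, a+b−1) on (1.00, 1.00) = 1.00
  → value = 1.0000
Under algebraic product:
  F | C = a + b − a·b on (0.8900, 0.8800) = 0.9868
  ~C = 1 − 0.8800 = 0.1200
  B & ~C = a·b on (0.7800, 0.1200) = 0.0936
  E | F = a + b − a·b on (0.8700, 0.8900) = 0.9857
  (B & ~C) | (E | F) = a + b − a·b on (0.0936, 0.9857) = 0.9870
  (F | C) & ((B & ~C) | (E | F)) = a·b on (0.9868, 0.9870) = 0.9740
  → value = 0.9740
|1.0000 − 0.9740| = 0.026

0.026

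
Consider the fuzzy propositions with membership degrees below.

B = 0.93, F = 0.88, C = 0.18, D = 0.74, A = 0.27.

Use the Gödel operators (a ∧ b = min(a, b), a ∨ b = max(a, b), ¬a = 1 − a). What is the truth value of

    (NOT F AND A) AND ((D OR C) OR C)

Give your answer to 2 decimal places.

0.12

NOT F = 1 − 0.88 = 0.12
NOT F AND A = min(a, b) on (0.12, 0.27) = 0.12
D OR C = max(a, b) on (0.74, 0.18) = 0.74
(D OR C) OR C = max(a, b) on (0.74, 0.18) = 0.74
(NOT F AND A) AND ((D OR C) OR C) = min(a, b) on (0.12, 0.74) = 0.12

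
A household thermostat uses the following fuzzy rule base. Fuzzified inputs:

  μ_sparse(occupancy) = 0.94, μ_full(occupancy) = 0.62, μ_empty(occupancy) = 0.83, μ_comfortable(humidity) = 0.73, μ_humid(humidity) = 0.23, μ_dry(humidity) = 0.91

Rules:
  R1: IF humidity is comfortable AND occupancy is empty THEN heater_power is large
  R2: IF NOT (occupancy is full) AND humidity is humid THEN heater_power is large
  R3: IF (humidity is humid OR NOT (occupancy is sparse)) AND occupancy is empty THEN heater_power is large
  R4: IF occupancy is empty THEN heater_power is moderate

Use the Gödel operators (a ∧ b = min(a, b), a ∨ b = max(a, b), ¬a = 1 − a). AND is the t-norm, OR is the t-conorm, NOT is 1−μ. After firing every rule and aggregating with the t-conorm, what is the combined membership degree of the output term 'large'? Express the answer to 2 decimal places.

0.73

R1: comfortable=0.73, empty=0.83; AND[min(a, b)] → w = 0.73
R2: ¬full=1−0.62=0.38, humid=0.23; AND[min(a, b)] → w = 0.23
R3: (humid=0.23 OR ¬sparse=1−0.94=0.06) = 0.23; AND[min(a, b)] with empty=0.83 → w = 0.23
R4: empty=0.83 → w = 0.83
Rules with consequent 'large': {R1, R2, R3} → strengths 0.73, 0.23, 0.23
Aggregate via t-conorm [max(a, b)]: 0.73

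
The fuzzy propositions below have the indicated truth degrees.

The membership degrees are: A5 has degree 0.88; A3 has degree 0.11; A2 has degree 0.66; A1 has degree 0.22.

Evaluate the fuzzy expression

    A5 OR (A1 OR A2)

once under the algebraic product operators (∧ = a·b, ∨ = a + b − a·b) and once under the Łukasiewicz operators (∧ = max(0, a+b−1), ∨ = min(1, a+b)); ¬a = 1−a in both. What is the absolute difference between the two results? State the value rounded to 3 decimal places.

Under algebraic product:
  A1 OR A2 = a + b − a·b on (0.2200, 0.6600) = 0.7348
  A5 OR (A1 OR A2) = a + b − a·b on (0.8800, 0.7348) = 0.9682
  → value = 0.9682
Under Łukasiewicz:
  A1 OR A2 = min(1, a+b) on (0.22, 0.66) = 0.88
  A5 OR (A1 OR A2) = min(1, a+b) on (0.88, 0.88) = 1.00
  → value = 1.0000
|0.9682 − 1.0000| = 0.032

0.032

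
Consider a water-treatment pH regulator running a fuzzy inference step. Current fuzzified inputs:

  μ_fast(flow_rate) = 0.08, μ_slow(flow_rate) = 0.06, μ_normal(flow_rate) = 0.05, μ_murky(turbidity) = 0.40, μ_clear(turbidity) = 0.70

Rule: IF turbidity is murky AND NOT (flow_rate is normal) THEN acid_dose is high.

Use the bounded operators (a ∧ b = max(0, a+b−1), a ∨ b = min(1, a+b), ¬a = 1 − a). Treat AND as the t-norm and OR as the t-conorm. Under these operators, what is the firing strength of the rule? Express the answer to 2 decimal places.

firing strength: murky=0.40, ¬normal=1−0.05=0.95; AND[max(0, a+b−1)] → w = 0.35

0.35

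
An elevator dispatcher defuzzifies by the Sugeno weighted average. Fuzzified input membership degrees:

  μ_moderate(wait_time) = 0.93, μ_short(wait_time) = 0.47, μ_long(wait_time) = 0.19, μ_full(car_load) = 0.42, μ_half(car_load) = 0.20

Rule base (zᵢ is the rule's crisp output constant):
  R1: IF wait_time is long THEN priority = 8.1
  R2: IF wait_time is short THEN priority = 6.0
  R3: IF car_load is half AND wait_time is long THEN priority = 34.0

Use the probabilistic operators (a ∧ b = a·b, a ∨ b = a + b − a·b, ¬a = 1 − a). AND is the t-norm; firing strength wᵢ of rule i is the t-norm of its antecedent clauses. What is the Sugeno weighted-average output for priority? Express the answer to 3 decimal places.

R1 (z=8.1): long=0.19 → w = 0.1900
R2 (z=6.0): short=0.47 → w = 0.4700
R3 (z=34.0): half=0.20, long=0.19; AND[a·b] → w = 0.0380
Weighted average = (0.1900·8.1 + 0.4700·6.0 + 0.0380·34.0) / (0.1900 + 0.4700 + 0.0380)
  = 5.6510 / 0.6980 = 8.096

8.096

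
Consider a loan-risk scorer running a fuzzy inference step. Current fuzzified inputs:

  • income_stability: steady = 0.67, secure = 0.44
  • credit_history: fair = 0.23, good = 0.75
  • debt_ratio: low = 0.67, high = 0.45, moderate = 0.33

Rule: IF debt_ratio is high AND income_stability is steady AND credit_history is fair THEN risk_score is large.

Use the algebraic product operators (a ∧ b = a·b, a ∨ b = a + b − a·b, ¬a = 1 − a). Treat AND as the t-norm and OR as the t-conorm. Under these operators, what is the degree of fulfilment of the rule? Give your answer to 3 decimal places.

firing strength: high=0.45, steady=0.67, fair=0.23; AND[a·b] → w = 0.0693

0.069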